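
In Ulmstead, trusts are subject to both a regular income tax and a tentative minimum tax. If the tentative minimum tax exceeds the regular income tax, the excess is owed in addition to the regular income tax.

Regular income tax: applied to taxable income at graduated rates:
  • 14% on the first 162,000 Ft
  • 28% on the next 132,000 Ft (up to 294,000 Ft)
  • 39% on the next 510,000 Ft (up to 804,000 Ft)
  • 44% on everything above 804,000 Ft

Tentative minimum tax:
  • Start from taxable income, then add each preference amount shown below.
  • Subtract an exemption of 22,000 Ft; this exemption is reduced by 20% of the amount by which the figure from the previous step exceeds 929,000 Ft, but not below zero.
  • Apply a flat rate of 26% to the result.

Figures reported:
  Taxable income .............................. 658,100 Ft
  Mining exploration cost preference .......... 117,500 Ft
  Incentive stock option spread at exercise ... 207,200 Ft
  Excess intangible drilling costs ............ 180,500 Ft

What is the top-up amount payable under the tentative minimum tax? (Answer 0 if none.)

100,819 Ft

Tentative minimum tax:
  Adjusted income: 658,100 Ft + 117,500 Ft + 207,200 Ft + 180,500 Ft = 1,163,300 Ft
  Exemption: 20% × (1,163,300 Ft − 929,000 Ft) = 46,860 Ft ≥ 22,000 Ft, so the exemption is fully phased out
  Base: 1,163,300 Ft − 0 Ft = 1,163,300 Ft
  1,163,300 Ft × 26% = 302,458 Ft

Regular income tax:
  162,000 Ft × 14% = 22,680 Ft
  132,000 Ft × 28% = 36,960 Ft
  364,100 Ft × 39% = 141,999 Ft
  → 201,639 Ft

Excess of tentative minimum tax over regular income tax: 302,458 Ft − 201,639 Ft = 100,819 Ft.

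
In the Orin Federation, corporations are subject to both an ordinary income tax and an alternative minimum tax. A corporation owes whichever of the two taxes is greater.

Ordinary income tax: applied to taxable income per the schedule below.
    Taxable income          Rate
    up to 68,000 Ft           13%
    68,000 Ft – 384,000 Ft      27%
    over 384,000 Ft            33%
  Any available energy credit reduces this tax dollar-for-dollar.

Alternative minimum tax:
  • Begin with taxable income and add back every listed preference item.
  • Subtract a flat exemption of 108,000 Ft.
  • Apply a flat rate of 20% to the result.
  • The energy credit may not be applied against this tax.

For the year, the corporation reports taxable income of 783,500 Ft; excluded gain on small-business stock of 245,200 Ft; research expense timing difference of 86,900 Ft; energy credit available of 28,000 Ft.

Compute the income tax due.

201,520 Ft

Alternative minimum tax:
  Adjusted income: 783,500 Ft + 245,200 Ft + 86,900 Ft = 1,115,600 Ft
  Less exemption 108,000 Ft → base 1,007,600 Ft
  1,007,600 Ft × 20% = 201,520 Ft

Ordinary income tax:
  68,000 Ft × 13% = 8,840 Ft
  316,000 Ft × 27% = 85,320 Ft
  399,500 Ft × 33% = 131,835 Ft
  → 225,995 Ft
  Less energy credit 28,000 Ft → 197,995 Ft

201,520 Ft > 197,995 Ft, so the alternative minimum tax is the binding amount.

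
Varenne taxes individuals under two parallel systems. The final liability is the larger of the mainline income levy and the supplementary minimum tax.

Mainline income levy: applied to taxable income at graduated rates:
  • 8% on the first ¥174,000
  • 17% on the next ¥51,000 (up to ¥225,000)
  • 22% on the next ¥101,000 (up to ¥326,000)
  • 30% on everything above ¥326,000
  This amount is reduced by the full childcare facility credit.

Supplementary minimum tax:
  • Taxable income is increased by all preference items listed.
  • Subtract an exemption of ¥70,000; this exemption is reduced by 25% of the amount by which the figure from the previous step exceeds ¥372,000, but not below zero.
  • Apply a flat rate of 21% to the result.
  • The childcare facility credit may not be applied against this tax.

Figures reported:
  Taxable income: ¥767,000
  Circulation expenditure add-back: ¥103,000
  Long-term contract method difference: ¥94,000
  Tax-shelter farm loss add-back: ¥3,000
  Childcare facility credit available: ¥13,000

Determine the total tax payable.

¥203,070

Mainline income levy:
  ¥174,000 × 8% = ¥13,920
  ¥51,000 × 17% = ¥8,670
  ¥101,000 × 22% = ¥22,220
  ¥441,000 × 30% = ¥132,300
  → ¥177,110
  Less childcare facility credit ¥13,000 → ¥164,110

Supplementary minimum tax:
  Adjusted income: ¥767,000 + ¥103,000 + ¥94,000 + ¥3,000 = ¥967,000
  Exemption: 25% × (¥967,000 − ¥372,000) = ¥148,750 ≥ ¥70,000, so the exemption is fully phased out
  Base: ¥967,000 − ¥0 = ¥967,000
  ¥967,000 × 21% = ¥203,070

¥203,070 > ¥164,110, so the supplementary minimum tax is the binding amount.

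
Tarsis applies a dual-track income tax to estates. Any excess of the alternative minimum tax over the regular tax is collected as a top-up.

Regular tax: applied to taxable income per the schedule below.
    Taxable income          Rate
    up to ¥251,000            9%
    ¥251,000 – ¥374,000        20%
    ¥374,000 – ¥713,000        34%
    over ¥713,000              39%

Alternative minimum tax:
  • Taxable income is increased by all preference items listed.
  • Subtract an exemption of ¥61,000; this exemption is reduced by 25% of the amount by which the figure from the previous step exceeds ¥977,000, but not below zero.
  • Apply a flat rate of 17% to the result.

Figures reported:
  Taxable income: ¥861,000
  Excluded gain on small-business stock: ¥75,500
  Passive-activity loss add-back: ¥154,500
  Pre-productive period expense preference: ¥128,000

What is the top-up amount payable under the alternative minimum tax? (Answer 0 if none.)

¥0

Regular tax:
  ¥251,000 × 9% = ¥22,590
  ¥123,000 × 20% = ¥24,600
  ¥339,000 × 34% = ¥115,260
  ¥148,000 × 39% = ¥57,720
  → ¥220,170

Alternative minimum tax:
  Adjusted income: ¥861,000 + ¥75,500 + ¥154,500 + ¥128,000 = ¥1,219,000
  Exemption: ¥61,000 − 25% × (¥1,219,000 − ¥977,000) = ¥61,000 − ¥60,500 = ¥500
  Base: ¥1,219,000 − ¥500 = ¥1,218,500
  ¥1,218,500 × 17% = ¥207,145

¥207,145 ≤ ¥220,170, so no add-on is due.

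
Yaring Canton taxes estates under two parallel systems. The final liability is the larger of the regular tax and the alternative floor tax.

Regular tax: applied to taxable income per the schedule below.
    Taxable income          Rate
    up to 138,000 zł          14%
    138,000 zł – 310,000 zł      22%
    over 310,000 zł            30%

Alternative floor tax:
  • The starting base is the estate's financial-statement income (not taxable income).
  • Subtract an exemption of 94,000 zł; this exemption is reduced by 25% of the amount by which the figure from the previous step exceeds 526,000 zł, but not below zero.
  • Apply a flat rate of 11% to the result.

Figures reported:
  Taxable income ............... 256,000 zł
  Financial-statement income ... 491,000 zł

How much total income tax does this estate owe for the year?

Regular tax:
  138,000 zł × 14% = 19,320 zł
  118,000 zł × 22% = 25,960 zł
  → 45,280 zł

Alternative floor tax:
  Base (financial-statement income): 491,000 zł
  Exemption: 491,000 zł ≤ 526,000 zł, so full 94,000 zł applies
  Base: 491,000 zł − 94,000 zł = 397,000 zł
  397,000 zł × 11% = 43,670 zł

45,280 zł > 43,670 zł, so the regular tax governs.

45,280 zł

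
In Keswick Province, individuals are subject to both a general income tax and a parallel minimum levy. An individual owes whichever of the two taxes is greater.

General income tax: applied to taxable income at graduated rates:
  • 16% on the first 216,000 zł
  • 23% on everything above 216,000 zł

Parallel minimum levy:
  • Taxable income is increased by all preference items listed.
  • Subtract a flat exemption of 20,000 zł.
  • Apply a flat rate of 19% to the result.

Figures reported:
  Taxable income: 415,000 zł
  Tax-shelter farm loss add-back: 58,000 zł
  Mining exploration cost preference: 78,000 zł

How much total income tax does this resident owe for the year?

General income tax:
  216,000 zł × 16% = 34,560 zł
  199,000 zł × 23% = 45,770 zł
  → 80,330 zł

Parallel minimum levy:
  Adjusted income: 415,000 zł + 58,000 zł + 78,000 zł = 551,000 zł
  Less exemption 20,000 zł → base 531,000 zł
  531,000 zł × 19% = 100,890 zł

100,890 zł > 80,330 zł, so the parallel minimum levy is the binding amount.

100,890 zł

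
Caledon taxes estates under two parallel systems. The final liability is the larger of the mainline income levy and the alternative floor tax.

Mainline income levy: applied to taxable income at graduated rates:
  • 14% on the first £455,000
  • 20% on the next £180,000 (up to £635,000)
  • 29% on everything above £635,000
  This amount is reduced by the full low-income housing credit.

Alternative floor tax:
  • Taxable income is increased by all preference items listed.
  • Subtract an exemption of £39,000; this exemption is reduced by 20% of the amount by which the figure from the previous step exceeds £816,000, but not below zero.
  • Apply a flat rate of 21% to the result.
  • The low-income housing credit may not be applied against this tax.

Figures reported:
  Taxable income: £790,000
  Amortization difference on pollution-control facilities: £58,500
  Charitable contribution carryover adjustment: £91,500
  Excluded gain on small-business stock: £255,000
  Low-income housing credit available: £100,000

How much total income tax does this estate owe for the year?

Mainline income levy:
  £455,000 × 14% = £63,700
  £180,000 × 20% = £36,000
  £155,000 × 29% = £44,950
  → £144,650
  Less low-income housing credit £100,000 → £44,650

Alternative floor tax:
  Adjusted income: £790,000 + £58,500 + £91,500 + £255,000 = £1,195,000
  Exemption: 20% × (£1,195,000 − £816,000) = £75,800 ≥ £39,000, so the exemption is fully phased out
  Base: £1,195,000 − £0 = £1,195,000
  £1,195,000 × 21% = £250,950

£250,950 > £44,650, so the alternative floor tax is the binding amount.

£250,950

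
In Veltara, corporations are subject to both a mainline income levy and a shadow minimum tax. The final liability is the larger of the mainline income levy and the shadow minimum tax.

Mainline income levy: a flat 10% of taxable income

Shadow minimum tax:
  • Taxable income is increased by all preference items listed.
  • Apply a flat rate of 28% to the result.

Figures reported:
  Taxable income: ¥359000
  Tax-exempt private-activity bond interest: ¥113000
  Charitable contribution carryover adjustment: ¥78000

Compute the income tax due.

Shadow minimum tax:
  Adjusted income: ¥359000 + ¥113000 + ¥78000 = ¥550000
  ¥550000 × 28% = ¥154000

Mainline income levy:
  ¥359000 × 10% = ¥35900

¥154000 > ¥35900, so the shadow minimum tax is the binding amount.

¥154000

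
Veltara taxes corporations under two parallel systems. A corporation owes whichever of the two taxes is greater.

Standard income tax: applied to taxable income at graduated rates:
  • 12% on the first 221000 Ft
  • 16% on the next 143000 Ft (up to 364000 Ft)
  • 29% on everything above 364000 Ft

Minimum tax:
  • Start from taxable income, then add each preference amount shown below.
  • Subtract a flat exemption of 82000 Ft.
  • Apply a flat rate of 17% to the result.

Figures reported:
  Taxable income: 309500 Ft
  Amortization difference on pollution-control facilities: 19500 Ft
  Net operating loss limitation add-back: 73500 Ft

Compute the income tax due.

Minimum tax:
  Adjusted income: 309500 Ft + 19500 Ft + 73500 Ft = 402500 Ft
  Less exemption 82000 Ft → base 320500 Ft
  320500 Ft × 17% = 54485 Ft

Standard income tax:
  221000 Ft × 12% = 26520 Ft
  88500 Ft × 16% = 14160 Ft
  → 40680 Ft

54485 Ft > 40680 Ft, so the minimum tax is the binding amount.

54485 Ft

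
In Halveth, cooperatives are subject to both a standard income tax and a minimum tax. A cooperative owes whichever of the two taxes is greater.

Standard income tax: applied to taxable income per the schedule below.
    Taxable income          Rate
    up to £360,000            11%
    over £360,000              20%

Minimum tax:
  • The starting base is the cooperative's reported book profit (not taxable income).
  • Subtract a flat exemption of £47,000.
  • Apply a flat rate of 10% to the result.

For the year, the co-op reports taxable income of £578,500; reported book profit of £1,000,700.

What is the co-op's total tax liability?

Minimum tax:
  Base (reported book profit): £1,000,700
  Less exemption £47,000 → base £953,700
  £953,700 × 10% = £95,370

Standard income tax:
  £360,000 × 11% = £39,600
  £218,500 × 20% = £43,700
  → £83,300

£95,370 > £83,300, so the minimum tax is the binding amount.

£95,370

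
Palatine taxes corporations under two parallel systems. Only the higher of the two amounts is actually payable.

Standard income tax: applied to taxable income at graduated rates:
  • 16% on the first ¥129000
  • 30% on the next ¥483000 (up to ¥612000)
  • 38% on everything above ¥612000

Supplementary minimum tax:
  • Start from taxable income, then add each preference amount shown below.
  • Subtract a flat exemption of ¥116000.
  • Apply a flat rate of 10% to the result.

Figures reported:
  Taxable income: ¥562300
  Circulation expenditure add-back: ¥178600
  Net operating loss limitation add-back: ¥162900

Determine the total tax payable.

¥150630

Supplementary minimum tax:
  Adjusted income: ¥562300 + ¥178600 + ¥162900 = ¥903800
  Less exemption ¥116000 → base ¥787800
  ¥787800 × 10% = ¥78780

Standard income tax:
  ¥129000 × 16% = ¥20640
  ¥433300 × 30% = ¥129990
  → ¥150630

¥150630 > ¥78780, so the standard income tax governs.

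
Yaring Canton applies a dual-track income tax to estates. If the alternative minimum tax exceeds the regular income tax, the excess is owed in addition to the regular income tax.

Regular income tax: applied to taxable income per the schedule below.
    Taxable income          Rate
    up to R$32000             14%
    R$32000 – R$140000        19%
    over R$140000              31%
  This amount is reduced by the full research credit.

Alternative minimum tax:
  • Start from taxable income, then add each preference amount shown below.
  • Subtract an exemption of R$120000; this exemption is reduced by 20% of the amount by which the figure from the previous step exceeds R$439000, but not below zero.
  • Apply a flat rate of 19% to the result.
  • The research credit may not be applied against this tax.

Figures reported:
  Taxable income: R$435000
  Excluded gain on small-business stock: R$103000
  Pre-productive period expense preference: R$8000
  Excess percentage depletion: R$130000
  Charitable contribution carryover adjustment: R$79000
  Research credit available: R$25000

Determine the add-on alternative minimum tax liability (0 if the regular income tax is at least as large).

Regular income tax:
  R$32000 × 14% = R$4480
  R$108000 × 19% = R$20520
  R$295000 × 31% = R$91450
  → R$116450
  Less research credit R$25000 → R$91450

Alternative minimum tax:
  Adjusted income: R$435000 + R$103000 + R$8000 + R$130000 + R$79000 = R$755000
  Exemption: R$120000 − 20% × (R$755000 − R$439000) = R$120000 − R$63200 = R$56800
  Base: R$755000 − R$56800 = R$698200
  R$698200 × 19% = R$132658

Excess of alternative minimum tax over regular income tax: R$132658 − R$91450 = R$41208.

R$41208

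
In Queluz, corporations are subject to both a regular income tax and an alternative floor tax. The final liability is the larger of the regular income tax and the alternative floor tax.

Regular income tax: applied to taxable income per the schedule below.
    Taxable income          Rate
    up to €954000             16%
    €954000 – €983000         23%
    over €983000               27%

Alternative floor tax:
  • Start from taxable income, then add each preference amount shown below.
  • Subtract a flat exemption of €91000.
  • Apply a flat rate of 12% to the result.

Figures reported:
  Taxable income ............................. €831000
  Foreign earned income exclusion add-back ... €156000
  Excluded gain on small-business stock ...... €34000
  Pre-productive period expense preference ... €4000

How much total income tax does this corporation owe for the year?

€132960

Regular income tax:
  €831000 × 16% = €132960

Alternative floor tax:
  Adjusted income: €831000 + €156000 + €34000 + €4000 = €1025000
  Less exemption €91000 → base €934000
  €934000 × 12% = €112080

€132960 > €112080, so the regular income tax governs.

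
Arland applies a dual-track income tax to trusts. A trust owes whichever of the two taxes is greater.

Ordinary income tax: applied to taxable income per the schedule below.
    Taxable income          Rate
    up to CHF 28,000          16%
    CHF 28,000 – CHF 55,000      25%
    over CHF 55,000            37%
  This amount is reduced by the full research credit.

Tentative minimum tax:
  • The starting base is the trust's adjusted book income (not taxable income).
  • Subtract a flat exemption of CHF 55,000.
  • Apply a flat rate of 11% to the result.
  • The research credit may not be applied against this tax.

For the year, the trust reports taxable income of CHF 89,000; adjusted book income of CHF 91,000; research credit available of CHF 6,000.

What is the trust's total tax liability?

Tentative minimum tax:
  Base (adjusted book income): CHF 91,000
  Less exemption CHF 55,000 → base CHF 36,000
  CHF 36,000 × 11% = CHF 3,960

Ordinary income tax:
  CHF 28,000 × 16% = CHF 4,480
  CHF 27,000 × 25% = CHF 6,750
  CHF 34,000 × 37% = CHF 12,580
  → CHF 23,810
  Less research credit CHF 6,000 → CHF 17,810

CHF 17,810 > CHF 3,960, so the ordinary income tax governs.

CHF 17,810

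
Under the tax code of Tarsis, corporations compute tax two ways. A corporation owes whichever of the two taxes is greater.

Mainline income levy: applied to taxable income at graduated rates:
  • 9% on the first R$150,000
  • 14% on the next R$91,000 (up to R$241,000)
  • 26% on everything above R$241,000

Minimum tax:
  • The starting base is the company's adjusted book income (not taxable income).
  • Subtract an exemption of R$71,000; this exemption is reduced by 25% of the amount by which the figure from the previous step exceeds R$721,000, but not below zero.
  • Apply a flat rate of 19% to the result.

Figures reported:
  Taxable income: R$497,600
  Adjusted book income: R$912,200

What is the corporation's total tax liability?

Minimum tax:
  Base (adjusted book income): R$912,200
  Exemption: R$71,000 − 25% × (R$912,200 − R$721,000) = R$71,000 − R$47,800 = R$23,200
  Base: R$912,200 − R$23,200 = R$889,000
  R$889,000 × 19% = R$168,910

Mainline income levy:
  R$150,000 × 9% = R$13,500
  R$91,000 × 14% = R$12,740
  R$256,600 × 26% = R$66,716
  → R$92,956

R$168,910 > R$92,956, so the minimum tax is the binding amount.

R$168,910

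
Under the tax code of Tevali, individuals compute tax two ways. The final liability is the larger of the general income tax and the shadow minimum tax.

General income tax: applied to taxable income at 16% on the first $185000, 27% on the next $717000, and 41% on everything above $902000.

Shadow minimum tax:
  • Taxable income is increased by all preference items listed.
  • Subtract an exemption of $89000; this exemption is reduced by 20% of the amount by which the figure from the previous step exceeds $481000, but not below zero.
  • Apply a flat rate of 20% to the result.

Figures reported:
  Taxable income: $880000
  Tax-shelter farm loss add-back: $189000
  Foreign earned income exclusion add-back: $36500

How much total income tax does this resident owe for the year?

$221100

Shadow minimum tax:
  Adjusted income: $880000 + $189000 + $36500 = $1105500
  Exemption: 20% × ($1105500 − $481000) = $124900 ≥ $89000, so the exemption is fully phased out
  Base: $1105500 − $0 = $1105500
  $1105500 × 20% = $221100

General income tax:
  $185000 × 16% = $29600
  $695000 × 27% = $187650
  → $217250

$221100 > $217250, so the shadow minimum tax is the binding amount.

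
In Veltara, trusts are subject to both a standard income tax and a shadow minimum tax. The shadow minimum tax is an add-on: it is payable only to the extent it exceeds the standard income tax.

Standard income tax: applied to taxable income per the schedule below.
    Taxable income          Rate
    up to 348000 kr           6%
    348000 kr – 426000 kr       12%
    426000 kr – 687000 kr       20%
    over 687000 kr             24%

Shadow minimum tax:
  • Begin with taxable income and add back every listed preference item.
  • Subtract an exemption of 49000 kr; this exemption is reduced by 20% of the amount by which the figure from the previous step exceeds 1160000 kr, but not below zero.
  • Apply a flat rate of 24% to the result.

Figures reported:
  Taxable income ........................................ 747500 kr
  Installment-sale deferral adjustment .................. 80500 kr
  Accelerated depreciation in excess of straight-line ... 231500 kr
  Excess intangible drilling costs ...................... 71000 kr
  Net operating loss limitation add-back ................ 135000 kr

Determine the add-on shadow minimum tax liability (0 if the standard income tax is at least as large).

200064 kr

Shadow minimum tax:
  Adjusted income: 747500 kr + 80500 kr + 231500 kr + 71000 kr + 135000 kr = 1265500 kr
  Exemption: 49000 kr − 20% × (1265500 kr − 1160000 kr) = 49000 kr − 21100 kr = 27900 kr
  Base: 1265500 kr − 27900 kr = 1237600 kr
  1237600 kr × 24% = 297024 kr

Standard income tax:
  348000 kr × 6% = 20880 kr
  78000 kr × 12% = 9360 kr
  261000 kr × 20% = 52200 kr
  60500 kr × 24% = 14520 kr
  → 96960 kr

Excess of shadow minimum tax over standard income tax: 297024 kr − 96960 kr = 200064 kr.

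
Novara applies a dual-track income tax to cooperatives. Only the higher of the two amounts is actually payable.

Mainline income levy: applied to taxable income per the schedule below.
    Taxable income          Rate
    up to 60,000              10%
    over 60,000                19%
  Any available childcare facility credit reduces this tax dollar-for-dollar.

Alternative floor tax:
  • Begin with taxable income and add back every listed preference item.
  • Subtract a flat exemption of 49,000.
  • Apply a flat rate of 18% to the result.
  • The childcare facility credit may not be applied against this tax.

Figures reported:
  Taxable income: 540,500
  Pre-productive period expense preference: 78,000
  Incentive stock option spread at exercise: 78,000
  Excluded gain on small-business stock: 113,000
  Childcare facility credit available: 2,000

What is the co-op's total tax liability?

Mainline income levy:
  60,000 × 10% = 6,000
  480,500 × 19% = 91,295
  → 97,295
  Less childcare facility credit 2,000 → 95,295

Alternative floor tax:
  Adjusted income: 540,500 + 78,000 + 78,000 + 113,000 = 809,500
  Less exemption 49,000 → base 760,500
  760,500 × 18% = 136,890

136,890 > 95,295, so the alternative floor tax is the binding amount.

136,890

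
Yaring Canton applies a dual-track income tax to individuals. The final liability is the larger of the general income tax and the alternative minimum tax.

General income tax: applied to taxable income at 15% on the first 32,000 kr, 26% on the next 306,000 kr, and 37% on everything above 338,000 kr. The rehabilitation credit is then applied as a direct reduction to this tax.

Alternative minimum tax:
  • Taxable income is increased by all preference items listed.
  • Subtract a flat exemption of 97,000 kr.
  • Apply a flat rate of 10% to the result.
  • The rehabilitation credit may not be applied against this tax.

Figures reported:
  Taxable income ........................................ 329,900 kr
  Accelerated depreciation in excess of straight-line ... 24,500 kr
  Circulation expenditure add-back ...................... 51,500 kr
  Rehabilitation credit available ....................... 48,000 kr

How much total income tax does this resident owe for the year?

Alternative minimum tax:
  Adjusted income: 329,900 kr + 24,500 kr + 51,500 kr = 405,900 kr
  Less exemption 97,000 kr → base 308,900 kr
  308,900 kr × 10% = 30,890 kr

General income tax:
  32,000 kr × 15% = 4,800 kr
  297,900 kr × 26% = 77,454 kr
  → 82,254 kr
  Less rehabilitation credit 48,000 kr → 34,254 kr

34,254 kr > 30,890 kr, so the general income tax governs.

34,254 kr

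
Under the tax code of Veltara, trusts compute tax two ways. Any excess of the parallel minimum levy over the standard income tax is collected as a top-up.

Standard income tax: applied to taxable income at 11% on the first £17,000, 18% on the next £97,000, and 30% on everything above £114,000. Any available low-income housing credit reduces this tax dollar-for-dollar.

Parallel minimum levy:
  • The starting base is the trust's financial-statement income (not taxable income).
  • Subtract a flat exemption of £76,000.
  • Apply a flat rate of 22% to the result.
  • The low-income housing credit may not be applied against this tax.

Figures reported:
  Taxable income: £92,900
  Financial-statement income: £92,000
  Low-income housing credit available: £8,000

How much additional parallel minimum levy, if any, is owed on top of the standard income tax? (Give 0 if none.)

Standard income tax:
  £17,000 × 11% = £1,870
  £75,900 × 18% = £13,662
  → £15,532
  Less low-income housing credit £8,000 → £7,532

Parallel minimum levy:
  Base (financial-statement income): £92,000
  Less exemption £76,000 → base £16,000
  £16,000 × 22% = £3,520

£3,520 ≤ £7,532, so no add-on is due.

£0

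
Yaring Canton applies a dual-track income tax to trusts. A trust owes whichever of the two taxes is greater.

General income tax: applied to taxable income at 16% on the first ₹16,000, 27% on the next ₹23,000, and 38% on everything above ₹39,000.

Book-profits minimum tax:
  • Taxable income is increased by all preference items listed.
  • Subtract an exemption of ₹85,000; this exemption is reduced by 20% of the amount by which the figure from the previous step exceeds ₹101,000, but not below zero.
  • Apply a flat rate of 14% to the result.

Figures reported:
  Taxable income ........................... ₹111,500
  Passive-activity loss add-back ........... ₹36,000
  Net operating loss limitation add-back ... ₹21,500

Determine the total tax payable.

₹36,320

Book-profits minimum tax:
  Adjusted income: ₹111,500 + ₹36,000 + ₹21,500 = ₹169,000
  Exemption: ₹85,000 − 20% × (₹169,000 − ₹101,000) = ₹85,000 − ₹13,600 = ₹71,400
  Base: ₹169,000 − ₹71,400 = ₹97,600
  ₹97,600 × 14% = ₹13,664

General income tax:
  ₹16,000 × 16% = ₹2,560
  ₹23,000 × 27% = ₹6,210
  ₹72,500 × 38% = ₹27,550
  → ₹36,320

₹36,320 > ₹13,664, so the general income tax governs.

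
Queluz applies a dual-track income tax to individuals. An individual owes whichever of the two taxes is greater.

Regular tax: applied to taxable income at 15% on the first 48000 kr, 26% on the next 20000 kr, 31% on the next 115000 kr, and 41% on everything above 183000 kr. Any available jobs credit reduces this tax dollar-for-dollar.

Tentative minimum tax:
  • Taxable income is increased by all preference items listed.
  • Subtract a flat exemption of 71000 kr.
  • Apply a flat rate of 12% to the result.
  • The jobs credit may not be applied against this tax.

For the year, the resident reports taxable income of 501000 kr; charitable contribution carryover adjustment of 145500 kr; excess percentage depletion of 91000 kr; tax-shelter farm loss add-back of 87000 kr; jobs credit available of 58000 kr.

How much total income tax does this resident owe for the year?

120430 kr

Tentative minimum tax:
  Adjusted income: 501000 kr + 145500 kr + 91000 kr + 87000 kr = 824500 kr
  Less exemption 71000 kr → base 753500 kr
  753500 kr × 12% = 90420 kr

Regular tax:
  48000 kr × 15% = 7200 kr
  20000 kr × 26% = 5200 kr
  115000 kr × 31% = 35650 kr
  318000 kr × 41% = 130380 kr
  → 178430 kr
  Less jobs credit 58000 kr → 120430 kr

120430 kr > 90420 kr, so the regular tax governs.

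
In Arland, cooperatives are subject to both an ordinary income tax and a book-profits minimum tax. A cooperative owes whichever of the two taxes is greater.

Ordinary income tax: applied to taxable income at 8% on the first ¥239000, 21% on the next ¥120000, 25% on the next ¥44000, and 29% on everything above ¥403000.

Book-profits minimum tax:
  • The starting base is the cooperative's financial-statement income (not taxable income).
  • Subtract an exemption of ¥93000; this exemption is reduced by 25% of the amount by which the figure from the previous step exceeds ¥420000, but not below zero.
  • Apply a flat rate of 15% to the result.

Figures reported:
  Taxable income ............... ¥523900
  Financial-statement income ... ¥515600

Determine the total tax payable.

¥90381

Ordinary income tax:
  ¥239000 × 8% = ¥19120
  ¥120000 × 21% = ¥25200
  ¥44000 × 25% = ¥11000
  ¥120900 × 29% = ¥35061
  → ¥90381

Book-profits minimum tax:
  Base (financial-statement income): ¥515600
  Exemption: ¥93000 − 25% × (¥515600 − ¥420000) = ¥93000 − ¥23900 = ¥69100
  Base: ¥515600 − ¥69100 = ¥446500
  ¥446500 × 15% = ¥66975

¥90381 > ¥66975, so the ordinary income tax governs.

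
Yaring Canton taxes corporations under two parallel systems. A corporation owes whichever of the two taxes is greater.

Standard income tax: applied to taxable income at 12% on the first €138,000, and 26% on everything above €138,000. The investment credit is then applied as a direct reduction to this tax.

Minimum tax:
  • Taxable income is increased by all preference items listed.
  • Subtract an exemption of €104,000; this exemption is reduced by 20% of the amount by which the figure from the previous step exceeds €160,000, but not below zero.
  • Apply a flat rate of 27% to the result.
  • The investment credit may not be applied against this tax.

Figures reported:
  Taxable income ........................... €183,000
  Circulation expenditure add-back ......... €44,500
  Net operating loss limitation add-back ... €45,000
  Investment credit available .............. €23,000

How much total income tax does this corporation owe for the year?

Standard income tax:
  €138,000 × 12% = €16,560
  €45,000 × 26% = €11,700
  → €28,260
  Less investment credit €23,000 → €5,260

Minimum tax:
  Adjusted income: €183,000 + €44,500 + €45,000 = €272,500
  Exemption: €104,000 − 20% × (€272,500 − €160,000) = €104,000 − €22,500 = €81,500
  Base: €272,500 − €81,500 = €191,000
  €191,000 × 27% = €51,570

€51,570 > €5,260, so the minimum tax is the binding amount.

€51,570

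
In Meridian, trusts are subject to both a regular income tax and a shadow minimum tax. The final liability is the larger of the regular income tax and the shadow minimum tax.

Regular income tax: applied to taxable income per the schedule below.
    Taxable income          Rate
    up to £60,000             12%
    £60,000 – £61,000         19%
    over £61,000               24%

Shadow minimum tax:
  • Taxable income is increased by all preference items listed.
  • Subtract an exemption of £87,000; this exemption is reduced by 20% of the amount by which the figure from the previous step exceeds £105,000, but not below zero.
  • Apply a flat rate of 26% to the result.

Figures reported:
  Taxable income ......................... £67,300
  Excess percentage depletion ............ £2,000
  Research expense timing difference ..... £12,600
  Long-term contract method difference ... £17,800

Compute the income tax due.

£8,902

Shadow minimum tax:
  Adjusted income: £67,300 + £2,000 + £12,600 + £17,800 = £99,700
  Exemption: £99,700 ≤ £105,000, so full £87,000 applies
  Base: £99,700 − £87,000 = £12,700
  £12,700 × 26% = £3,302

Regular income tax:
  £60,000 × 12% = £7,200
  £1,000 × 19% = £190
  £6,300 × 24% = £1,512
  → £8,902

£8,902 > £3,302, so the regular income tax governs.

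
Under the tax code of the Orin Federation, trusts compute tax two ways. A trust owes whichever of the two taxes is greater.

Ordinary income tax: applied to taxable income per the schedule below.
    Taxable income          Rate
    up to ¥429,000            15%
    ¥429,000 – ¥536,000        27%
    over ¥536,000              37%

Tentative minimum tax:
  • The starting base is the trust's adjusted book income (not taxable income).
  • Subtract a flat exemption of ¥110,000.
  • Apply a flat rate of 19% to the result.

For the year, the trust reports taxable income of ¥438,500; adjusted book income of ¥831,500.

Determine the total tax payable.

Ordinary income tax:
  ¥429,000 × 15% = ¥64,350
  ¥9,500 × 27% = ¥2,565
  → ¥66,915

Tentative minimum tax:
  Base (adjusted book income): ¥831,500
  Less exemption ¥110,000 → base ¥721,500
  ¥721,500 × 19% = ¥137,085

¥137,085 > ¥66,915, so the tentative minimum tax is the binding amount.

¥137,085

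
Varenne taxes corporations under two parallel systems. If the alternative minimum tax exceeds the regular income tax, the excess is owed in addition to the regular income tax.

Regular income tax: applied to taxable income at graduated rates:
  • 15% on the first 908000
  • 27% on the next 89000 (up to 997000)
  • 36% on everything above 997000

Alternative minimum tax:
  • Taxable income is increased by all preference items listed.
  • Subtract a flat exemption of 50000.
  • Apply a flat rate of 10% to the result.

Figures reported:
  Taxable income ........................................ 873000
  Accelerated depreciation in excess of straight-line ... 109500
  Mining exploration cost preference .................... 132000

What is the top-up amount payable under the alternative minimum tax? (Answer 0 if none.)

0

Regular income tax:
  873000 × 15% = 130950

Alternative minimum tax:
  Adjusted income: 873000 + 109500 + 132000 = 1114500
  Less exemption 50000 → base 1064500
  1064500 × 10% = 106450

106450 ≤ 130950, so no add-on is due.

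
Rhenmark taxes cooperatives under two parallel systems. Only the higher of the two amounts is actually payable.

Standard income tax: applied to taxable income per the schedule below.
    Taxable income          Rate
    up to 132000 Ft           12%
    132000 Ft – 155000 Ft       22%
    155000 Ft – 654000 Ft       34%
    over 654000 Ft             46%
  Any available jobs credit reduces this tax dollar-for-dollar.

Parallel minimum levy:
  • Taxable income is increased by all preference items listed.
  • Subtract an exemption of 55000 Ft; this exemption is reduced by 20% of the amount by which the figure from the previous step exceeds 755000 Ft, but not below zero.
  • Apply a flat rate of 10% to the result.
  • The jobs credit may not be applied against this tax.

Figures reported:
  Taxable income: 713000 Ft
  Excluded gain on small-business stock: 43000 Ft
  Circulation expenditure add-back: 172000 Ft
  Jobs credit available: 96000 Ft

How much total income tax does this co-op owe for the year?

Standard income tax:
  132000 Ft × 12% = 15840 Ft
  23000 Ft × 22% = 5060 Ft
  499000 Ft × 34% = 169660 Ft
  59000 Ft × 46% = 27140 Ft
  → 217700 Ft
  Less jobs credit 96000 Ft → 121700 Ft

Parallel minimum levy:
  Adjusted income: 713000 Ft + 43000 Ft + 172000 Ft = 928000 Ft
  Exemption: 55000 Ft − 20% × (928000 Ft − 755000 Ft) = 55000 Ft − 34600 Ft = 20400 Ft
  Base: 928000 Ft − 20400 Ft = 907600 Ft
  907600 Ft × 10% = 90760 Ft

121700 Ft > 90760 Ft, so the standard income tax governs.

121700 Ft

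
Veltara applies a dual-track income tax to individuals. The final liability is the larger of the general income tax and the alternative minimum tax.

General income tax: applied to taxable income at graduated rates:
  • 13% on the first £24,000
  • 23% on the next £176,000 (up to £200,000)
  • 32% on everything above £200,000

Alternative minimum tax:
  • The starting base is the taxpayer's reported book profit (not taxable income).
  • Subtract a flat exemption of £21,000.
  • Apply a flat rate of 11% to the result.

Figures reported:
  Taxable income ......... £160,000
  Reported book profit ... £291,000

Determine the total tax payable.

Alternative minimum tax:
  Base (reported book profit): £291,000
  Less exemption £21,000 → base £270,000
  £270,000 × 11% = £29,700

General income tax:
  £24,000 × 13% = £3,120
  £136,000 × 23% = £31,280
  → £34,400

£34,400 > £29,700, so the general income tax governs.

£34,400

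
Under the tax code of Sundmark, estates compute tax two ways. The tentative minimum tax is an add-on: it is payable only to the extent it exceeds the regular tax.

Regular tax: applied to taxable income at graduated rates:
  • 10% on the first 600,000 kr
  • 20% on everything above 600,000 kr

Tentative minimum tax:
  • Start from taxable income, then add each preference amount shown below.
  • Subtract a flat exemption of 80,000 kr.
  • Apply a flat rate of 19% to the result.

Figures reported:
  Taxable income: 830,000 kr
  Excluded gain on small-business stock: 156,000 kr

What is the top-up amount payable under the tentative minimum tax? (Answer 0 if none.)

66,140 kr

Regular tax:
  600,000 kr × 10% = 60,000 kr
  230,000 kr × 20% = 46,000 kr
  → 106,000 kr

Tentative minimum tax:
  Adjusted income: 830,000 kr + 156,000 kr = 986,000 kr
  Less exemption 80,000 kr → base 906,000 kr
  906,000 kr × 19% = 172,140 kr

Excess of tentative minimum tax over regular tax: 172,140 kr − 106,000 kr = 66,140 kr.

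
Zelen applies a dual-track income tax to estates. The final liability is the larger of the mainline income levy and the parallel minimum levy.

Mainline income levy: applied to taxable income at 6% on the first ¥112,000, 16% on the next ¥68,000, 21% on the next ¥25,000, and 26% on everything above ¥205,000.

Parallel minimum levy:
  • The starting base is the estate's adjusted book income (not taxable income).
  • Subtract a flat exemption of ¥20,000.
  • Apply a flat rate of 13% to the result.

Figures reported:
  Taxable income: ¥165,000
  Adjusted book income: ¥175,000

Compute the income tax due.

¥20,150

Mainline income levy:
  ¥112,000 × 6% = ¥6,720
  ¥53,000 × 16% = ¥8,480
  → ¥15,200

Parallel minimum levy:
  Base (adjusted book income): ¥175,000
  Less exemption ¥20,000 → base ¥155,000
  ¥155,000 × 13% = ¥20,150

¥20,150 > ¥15,200, so the parallel minimum levy is the binding amount.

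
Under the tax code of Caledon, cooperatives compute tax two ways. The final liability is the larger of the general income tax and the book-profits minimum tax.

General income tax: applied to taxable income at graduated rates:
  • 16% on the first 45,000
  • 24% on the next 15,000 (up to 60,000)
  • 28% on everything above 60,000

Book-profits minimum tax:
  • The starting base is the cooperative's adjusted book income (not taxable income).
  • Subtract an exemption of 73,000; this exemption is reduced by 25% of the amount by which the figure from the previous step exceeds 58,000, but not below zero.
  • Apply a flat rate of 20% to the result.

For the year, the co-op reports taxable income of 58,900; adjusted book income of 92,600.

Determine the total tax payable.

General income tax:
  45,000 × 16% = 7,200
  13,900 × 24% = 3,336
  → 10,536

Book-profits minimum tax:
  Base (adjusted book income): 92,600
  Exemption: 73,000 − 25% × (92,600 − 58,000) = 73,000 − 8,650 = 64,350
  Base: 92,600 − 64,350 = 28,250
  28,250 × 20% = 5,650

10,536 > 5,650, so the general income tax governs.

10,536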